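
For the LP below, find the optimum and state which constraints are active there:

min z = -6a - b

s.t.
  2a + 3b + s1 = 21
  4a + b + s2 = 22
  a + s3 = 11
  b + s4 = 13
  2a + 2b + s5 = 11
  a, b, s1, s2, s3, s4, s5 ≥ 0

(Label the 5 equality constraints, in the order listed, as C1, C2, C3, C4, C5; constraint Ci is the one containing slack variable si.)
Optimal: a = 5.5, b = 0
Binding: C2, C5, b ≥ 0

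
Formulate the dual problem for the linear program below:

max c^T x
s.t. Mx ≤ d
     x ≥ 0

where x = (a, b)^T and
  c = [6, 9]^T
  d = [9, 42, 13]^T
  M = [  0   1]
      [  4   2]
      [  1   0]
Minimize: z = 9y1 + 42y2 + 13y3

Subject to:
  C1: -4y2 - y3 ≤ -6
  C2: -y1 - 2y2 ≤ -9
  y1, y2, y3 ≥ 0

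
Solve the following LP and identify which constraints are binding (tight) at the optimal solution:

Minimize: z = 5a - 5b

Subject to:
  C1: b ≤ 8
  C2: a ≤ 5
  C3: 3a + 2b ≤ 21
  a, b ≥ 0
Optimal: a = 0, b = 8
Binding: C1, a ≥ 0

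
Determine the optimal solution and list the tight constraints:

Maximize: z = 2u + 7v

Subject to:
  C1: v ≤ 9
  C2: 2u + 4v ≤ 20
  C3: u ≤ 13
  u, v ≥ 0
Optimal: u = 0, v = 5
Slack at optimum:
  C1: slack = 4
  C2: slack = 0 (binding)
  C3: slack = 13
  u ≥ 0: u = 0 (binding)
  v ≥ 0: v = 5
Binding constraints: C2, u ≥ 0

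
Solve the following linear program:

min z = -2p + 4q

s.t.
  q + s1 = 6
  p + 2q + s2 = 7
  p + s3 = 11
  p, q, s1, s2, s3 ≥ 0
p = 7, q = 0, z = -14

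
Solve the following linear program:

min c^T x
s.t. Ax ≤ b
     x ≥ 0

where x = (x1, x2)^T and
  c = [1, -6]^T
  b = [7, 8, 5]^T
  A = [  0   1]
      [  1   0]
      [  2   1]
Each vertex is the intersection of two constraint boundaries that also satisfies all remaining constraints:
  x1 = 0 and x2 = 0 → (0, 0)
  2x1 + x2 = 5 and x2 = 0 → (2.5, 0)
  2x1 + x2 = 5 and x1 = 0 → (0, 5)

Evaluating z = x1 - 6x2 at each vertex:
  (0, 0): z = 0
  (2.5, 0): z = 2.5
  (0, 5): z = -30

The minimum is at (0, 5) with z = -30.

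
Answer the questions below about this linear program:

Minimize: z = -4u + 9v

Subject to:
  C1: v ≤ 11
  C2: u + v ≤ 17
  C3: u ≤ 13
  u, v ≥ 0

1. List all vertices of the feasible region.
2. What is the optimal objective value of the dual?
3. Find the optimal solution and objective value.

1. (0, 0), (13, 0), (13, 4), (6, 11), (0, 11)
2. -52 (by strong duality, equal to the primal optimum)
3. u = 13, v = 0, z = -52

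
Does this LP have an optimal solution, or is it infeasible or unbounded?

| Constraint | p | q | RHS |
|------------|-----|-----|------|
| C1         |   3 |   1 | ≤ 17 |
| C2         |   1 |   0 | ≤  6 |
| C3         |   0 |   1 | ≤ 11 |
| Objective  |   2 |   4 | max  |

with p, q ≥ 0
The point (2, 11) satisfies every constraint, so the LP is feasible; the constraints give p ≤ 6 and q ≤ 11, which with p, q ≥ 0 keep the feasible region inside a bounded box. A feasible, bounded LP attains a finite optimum at a vertex.

Feasible with finite optimum z* = 48 at (2, 11).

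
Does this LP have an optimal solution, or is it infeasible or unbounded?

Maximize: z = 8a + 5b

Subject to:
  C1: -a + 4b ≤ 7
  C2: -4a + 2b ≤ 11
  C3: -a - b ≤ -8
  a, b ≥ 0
Feasible point: (5, 3) satisfies every constraint, so the LP is feasible.
Direction d = (1, 0): for each constraint row a, a·d ≤ 0 —
  (-1)(1) + (4)(0) = -1 ≤ 0
  (-4)(1) + (2)(0) = -4 ≤ 0
  (-1)(1) + (-1)(0) = -1 ≤ 0
and d ≥ 0, so (5, 3) + t·d stays feasible for every t ≥ 0. Along this ray z = 8a + 5b changes by 8 per unit t, so z → +∞.

The LP is unbounded; z can be made arbitrarily large.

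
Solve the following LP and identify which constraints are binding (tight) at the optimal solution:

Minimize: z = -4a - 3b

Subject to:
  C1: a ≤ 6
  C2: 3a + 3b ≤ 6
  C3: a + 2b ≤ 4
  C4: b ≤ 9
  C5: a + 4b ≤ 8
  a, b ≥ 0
Optimal: a = 2, b = 0
Binding: C2, b ≥ 0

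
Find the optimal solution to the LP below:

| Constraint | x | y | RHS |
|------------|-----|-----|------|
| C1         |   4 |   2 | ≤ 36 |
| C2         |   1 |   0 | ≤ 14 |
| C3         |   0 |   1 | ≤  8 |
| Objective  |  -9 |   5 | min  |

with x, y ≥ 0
Each vertex is the intersection of two constraint boundaries that also satisfies all remaining constraints:
  x = 0 and y = 0 → (0, 0)
  4x + 2y = 36 and y = 0 → (9, 0)
  4x + 2y = 36 and y = 8 → (5, 8)
  y = 8 and x = 0 → (0, 8)

Evaluating z = -9x + 5y at each vertex:
  (0, 0): z = 0
  (9, 0): z = -81
  (5, 8): z = -5
  (0, 8): z = 40

The minimum is at (9, 0) with z = -81.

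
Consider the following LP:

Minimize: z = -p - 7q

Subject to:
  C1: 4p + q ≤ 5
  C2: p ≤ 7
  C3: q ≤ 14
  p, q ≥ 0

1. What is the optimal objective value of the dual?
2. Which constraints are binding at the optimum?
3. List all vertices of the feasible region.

1. -35 (by strong duality, equal to the primal optimum)
2. C1, p ≥ 0
3. (0, 0), (1.25, 0), (0, 5)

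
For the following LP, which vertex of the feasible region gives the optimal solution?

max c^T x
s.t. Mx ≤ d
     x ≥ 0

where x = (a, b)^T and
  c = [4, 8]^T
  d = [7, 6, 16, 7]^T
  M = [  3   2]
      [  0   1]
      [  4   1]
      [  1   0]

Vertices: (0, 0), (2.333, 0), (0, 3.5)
Evaluating z = 4a + 8b at each vertex:
  (0, 0): z = 0
  (2.333, 0): z = 9.333
  (0, 3.5): z = 28

The largest value is z = 28, attained at (0, 3.5).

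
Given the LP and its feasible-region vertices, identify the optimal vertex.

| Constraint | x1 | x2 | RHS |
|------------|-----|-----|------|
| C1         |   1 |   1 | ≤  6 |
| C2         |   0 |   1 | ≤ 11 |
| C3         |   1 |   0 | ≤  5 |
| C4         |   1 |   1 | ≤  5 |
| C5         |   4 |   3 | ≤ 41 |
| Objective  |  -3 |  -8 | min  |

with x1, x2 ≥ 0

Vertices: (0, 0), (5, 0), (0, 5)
Evaluating z = -3x1 - 8x2 at each vertex:
  (0, 0): z = 0
  (5, 0): z = -15
  (0, 5): z = -40

The smallest value is z = -40, attained at (0, 5).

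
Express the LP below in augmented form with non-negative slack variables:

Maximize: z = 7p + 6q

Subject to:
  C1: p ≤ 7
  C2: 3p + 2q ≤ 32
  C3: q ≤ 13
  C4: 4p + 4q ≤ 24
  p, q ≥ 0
max z = 7p + 6q

s.t.
  p + s1 = 7
  3p + 2q + s2 = 32
  q + s3 = 13
  4p + 4q + s4 = 24
  p, q, s1, s2, s3, s4 ≥ 0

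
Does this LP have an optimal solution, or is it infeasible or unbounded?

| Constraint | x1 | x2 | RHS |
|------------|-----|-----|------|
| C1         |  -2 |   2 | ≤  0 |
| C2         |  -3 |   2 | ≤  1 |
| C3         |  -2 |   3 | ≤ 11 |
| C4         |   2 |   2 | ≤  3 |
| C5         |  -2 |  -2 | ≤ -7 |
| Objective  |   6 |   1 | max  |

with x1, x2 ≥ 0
C4 requires 2x1 + 2x2 ≤ 3, while C5 (-2x1 - 2x2 ≤ -7) is equivalent to 2x1 + 2x2 ≥ 7. Together they would need 7 ≤ 2x1 + 2x2 ≤ 3, which is impossible since 7 > 3. No point satisfies all constraints.

The feasible region is empty; the LP is infeasible.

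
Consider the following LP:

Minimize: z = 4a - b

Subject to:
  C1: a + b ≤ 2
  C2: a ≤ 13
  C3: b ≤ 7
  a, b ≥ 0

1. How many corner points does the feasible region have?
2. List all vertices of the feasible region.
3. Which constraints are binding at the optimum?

1. 3
2. (0, 0), (2, 0), (0, 2)
3. C1, a ≥ 0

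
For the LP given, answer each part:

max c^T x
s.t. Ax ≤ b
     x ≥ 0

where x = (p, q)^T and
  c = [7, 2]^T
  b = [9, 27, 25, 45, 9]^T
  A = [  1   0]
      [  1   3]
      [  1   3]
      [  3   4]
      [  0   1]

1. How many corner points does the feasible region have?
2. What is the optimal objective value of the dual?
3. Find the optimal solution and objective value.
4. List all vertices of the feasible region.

1. 5
2. 72 (by strong duality, equal to the primal optimum)
3. p = 9, q = 4.5, z = 72
4. (0, 0), (9, 0), (9, 4.5), (7, 6), (0, 8.333)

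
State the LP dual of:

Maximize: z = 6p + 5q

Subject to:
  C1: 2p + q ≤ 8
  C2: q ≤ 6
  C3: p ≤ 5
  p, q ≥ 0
Minimize: z = 8y1 + 6y2 + 5y3

Subject to:
  C1: -2y1 - y3 ≤ -6
  C2: -y1 - y2 ≤ -5
  y1, y2, y3 ≥ 0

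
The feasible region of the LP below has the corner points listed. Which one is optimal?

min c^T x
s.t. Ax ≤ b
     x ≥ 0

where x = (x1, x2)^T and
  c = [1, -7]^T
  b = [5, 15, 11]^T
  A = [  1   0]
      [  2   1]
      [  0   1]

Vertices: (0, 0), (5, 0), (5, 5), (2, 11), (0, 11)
Evaluating z = x1 - 7x2 at each vertex:
  (0, 0): z = 0
  (5, 0): z = 5
  (5, 5): z = -30
  (2, 11): z = -75
  (0, 11): z = -77

The smallest value is z = -77, attained at (0, 11).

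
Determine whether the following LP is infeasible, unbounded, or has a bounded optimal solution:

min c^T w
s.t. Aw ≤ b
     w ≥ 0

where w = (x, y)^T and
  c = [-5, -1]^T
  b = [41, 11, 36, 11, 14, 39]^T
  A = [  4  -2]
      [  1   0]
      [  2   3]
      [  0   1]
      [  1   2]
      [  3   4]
The point (11, 1.5) satisfies every constraint, so the LP is feasible; the constraints give x ≤ 11 and y ≤ 11, which with x, y ≥ 0 keep the feasible region inside a bounded box. A feasible, bounded LP attains a finite optimum at a vertex.

Feasible with finite optimum z* = -56.5 at (11, 1.5).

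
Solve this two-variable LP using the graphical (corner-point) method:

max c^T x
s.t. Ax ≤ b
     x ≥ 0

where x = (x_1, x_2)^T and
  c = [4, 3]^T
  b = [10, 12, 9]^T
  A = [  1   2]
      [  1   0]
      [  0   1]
x_1 = 10, x_2 = 0, z = 40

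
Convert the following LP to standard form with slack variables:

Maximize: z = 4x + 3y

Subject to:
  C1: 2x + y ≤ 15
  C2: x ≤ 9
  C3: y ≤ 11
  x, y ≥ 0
max z = 4x + 3y

s.t.
  2x + y + s1 = 15
  x + s2 = 9
  y + s3 = 11
  x, y, s1, s2, s3 ≥ 0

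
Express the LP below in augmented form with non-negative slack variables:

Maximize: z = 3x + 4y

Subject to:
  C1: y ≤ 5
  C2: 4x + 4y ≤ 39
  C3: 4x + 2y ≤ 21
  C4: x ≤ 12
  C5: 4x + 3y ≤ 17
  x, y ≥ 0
max z = 3x + 4y

s.t.
  y + s1 = 5
  4x + 4y + s2 = 39
  4x + 2y + s3 = 21
  x + s4 = 12
  4x + 3y + s5 = 17
  x, y, s1, s2, s3, s4, s5 ≥ 0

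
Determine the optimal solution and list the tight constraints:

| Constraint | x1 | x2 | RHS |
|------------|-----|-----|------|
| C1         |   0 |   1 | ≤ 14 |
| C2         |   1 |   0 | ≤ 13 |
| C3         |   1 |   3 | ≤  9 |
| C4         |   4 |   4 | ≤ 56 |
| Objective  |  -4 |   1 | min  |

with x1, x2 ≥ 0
Optimal: x1 = 9, x2 = 0
Slack at optimum:
  C1: slack = 14
  C2: slack = 4
  C3: slack = 0 (binding)
  C4: slack = 20
  x1 ≥ 0: x1 = 9
  x2 ≥ 0: x2 = 0 (binding)
Binding constraints: C3, x2 ≥ 0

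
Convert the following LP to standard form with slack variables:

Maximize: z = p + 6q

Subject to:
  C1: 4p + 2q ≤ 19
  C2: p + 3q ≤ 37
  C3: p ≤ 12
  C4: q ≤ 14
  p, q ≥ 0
max z = p + 6q

s.t.
  4p + 2q + s1 = 19
  p + 3q + s2 = 37
  p + s3 = 12
  q + s4 = 14
  p, q, s1, s2, s3, s4 ≥ 0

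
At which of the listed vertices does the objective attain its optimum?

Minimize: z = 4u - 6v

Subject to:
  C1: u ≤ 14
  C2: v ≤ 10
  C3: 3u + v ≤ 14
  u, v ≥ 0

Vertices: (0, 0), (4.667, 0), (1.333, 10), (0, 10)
Evaluating z = 4u - 6v at each vertex:
  (0, 0): z = 0
  (4.667, 0): z = 18.67
  (1.333, 10): z = -54.67
  (0, 10): z = -60

The smallest value is z = -60, attained at (0, 10).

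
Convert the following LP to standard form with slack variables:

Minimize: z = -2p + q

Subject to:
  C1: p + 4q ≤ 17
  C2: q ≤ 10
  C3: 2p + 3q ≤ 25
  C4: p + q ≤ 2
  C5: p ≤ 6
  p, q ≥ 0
min z = -2p + q

s.t.
  p + 4q + s1 = 17
  q + s2 = 10
  2p + 3q + s3 = 25
  p + q + s4 = 2
  p + s5 = 6
  p, q, s1, s2, s3, s4, s5 ≥ 0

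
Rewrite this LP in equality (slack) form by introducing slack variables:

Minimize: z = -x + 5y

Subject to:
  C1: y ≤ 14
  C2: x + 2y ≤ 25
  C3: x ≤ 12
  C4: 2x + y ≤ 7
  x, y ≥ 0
min z = -x + 5y

s.t.
  y + s1 = 14
  x + 2y + s2 = 25
  x + s3 = 12
  2x + y + s4 = 7
  x, y, s1, s2, s3, s4 ≥ 0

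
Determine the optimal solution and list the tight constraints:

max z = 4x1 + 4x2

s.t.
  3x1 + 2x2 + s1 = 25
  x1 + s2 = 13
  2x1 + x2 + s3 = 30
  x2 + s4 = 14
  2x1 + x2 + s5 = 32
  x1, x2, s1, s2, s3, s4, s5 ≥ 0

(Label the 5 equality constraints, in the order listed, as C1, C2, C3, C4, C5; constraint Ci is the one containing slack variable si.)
Optimal: x1 = 0, x2 = 12.5
Binding: C1, x1 ≥ 0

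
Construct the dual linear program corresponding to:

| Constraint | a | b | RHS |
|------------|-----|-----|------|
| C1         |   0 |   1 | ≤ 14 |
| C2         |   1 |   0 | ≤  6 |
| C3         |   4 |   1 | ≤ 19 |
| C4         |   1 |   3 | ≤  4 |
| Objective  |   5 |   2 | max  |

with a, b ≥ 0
Minimize: z = 14y1 + 6y2 + 19y3 + 4y4

Subject to:
  C1: -y2 - 4y3 - y4 ≤ -5
  C2: -y1 - y3 - 3y4 ≤ -2
  y1, y2, y3, y4 ≥ 0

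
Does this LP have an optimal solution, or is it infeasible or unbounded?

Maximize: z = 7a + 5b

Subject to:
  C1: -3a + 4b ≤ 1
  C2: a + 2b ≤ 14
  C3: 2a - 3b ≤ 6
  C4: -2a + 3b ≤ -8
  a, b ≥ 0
C3 requires 2a - 3b ≤ 6, while C4 (-2a + 3b ≤ -8) is equivalent to 2a - 3b ≥ 8. Together they would need 8 ≤ 2a - 3b ≤ 6, which is impossible since 8 > 6. No point satisfies all constraints.

The feasible region is empty; the LP is infeasible.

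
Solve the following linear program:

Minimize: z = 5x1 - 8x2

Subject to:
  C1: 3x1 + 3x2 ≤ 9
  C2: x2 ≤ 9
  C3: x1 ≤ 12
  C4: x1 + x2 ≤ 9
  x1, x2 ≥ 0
x1 = 0, x2 = 3, z = -24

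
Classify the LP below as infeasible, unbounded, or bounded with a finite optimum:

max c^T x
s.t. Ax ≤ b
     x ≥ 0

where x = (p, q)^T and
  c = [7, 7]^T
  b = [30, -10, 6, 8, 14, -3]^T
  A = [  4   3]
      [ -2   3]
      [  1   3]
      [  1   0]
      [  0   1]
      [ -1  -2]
The point (6, 0) satisfies every constraint, so the LP is feasible; the constraints give p ≤ 8 and q ≤ 14, which with p, q ≥ 0 keep the feasible region inside a bounded box. A feasible, bounded LP attains a finite optimum at a vertex.

Evaluating z = 7p + 7q at each vertex:
  (5, 0): z = 35
  (6, 0): z = 42
  (5.333, 0.2222): z = 38.89

The LP has an optimal solution: (6, 0) with z = 42.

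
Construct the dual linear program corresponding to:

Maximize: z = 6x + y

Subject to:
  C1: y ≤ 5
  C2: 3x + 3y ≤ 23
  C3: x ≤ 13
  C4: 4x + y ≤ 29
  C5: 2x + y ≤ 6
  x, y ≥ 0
Minimize: z = 5y1 + 23y2 + 13y3 + 29y4 + 6y5

Subject to:
  C1: -3y2 - y3 - 4y4 - 2y5 ≤ -6
  C2: -y1 - 3y2 - y4 - y5 ≤ -1
  y1, y2, y3, y4, y5 ≥ 0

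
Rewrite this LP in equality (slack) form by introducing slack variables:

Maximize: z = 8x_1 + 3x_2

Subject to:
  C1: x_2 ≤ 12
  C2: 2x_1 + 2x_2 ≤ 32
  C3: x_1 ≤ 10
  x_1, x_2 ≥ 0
max z = 8x_1 + 3x_2

s.t.
  x_2 + s1 = 12
  2x_1 + 2x_2 + s2 = 32
  x_1 + s3 = 10
  x_1, x_2, s1, s2, s3 ≥ 0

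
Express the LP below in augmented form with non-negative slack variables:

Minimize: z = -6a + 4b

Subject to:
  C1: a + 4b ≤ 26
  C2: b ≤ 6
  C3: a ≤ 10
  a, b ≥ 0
min z = -6a + 4b

s.t.
  a + 4b + s1 = 26
  b + s2 = 6
  a + s3 = 10
  a, b, s1, s2, s3 ≥ 0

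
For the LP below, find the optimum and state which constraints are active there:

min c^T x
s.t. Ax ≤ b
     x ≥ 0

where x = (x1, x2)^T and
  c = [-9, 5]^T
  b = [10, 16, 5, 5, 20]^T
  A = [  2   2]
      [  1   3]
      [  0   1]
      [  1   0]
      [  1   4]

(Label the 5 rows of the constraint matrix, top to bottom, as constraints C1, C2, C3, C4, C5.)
Optimal: x1 = 5, x2 = 0
Slack at optimum:
  C1: slack = 0 (binding)
  C2: slack = 11
  C3: slack = 5
  C4: slack = 0 (binding)
  C5: slack = 15
  x1 ≥ 0: x1 = 5
  x2 ≥ 0: x2 = 0 (binding)
Binding constraints: C1, C4, x2 ≥ 0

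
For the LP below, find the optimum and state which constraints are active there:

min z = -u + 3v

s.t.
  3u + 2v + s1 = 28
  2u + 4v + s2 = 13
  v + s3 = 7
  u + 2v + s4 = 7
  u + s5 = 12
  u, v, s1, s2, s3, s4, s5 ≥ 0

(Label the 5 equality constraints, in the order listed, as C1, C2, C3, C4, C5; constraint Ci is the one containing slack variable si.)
Optimal: u = 6.5, v = 0
Slack at optimum:
  C1: slack = 8.5
  C2: slack = 0 (binding)
  C3: slack = 7
  C4: slack = 0.5
  C5: slack = 5.5
  u ≥ 0: u = 6.5
  v ≥ 0: v = 0 (binding)
Binding constraints: C2, v ≥ 0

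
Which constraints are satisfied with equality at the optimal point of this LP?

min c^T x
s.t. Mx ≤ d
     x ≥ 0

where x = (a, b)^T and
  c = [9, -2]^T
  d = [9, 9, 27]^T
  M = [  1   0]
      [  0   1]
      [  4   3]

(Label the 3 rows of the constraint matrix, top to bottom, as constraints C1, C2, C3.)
Optimal: a = 0, b = 9
Slack at optimum:
  C1: slack = 9
  C2: slack = 0 (binding)
  C3: slack = 0 (binding)
  a ≥ 0: a = 0 (binding)
  b ≥ 0: b = 9
Binding constraints: C2, C3, a ≥ 0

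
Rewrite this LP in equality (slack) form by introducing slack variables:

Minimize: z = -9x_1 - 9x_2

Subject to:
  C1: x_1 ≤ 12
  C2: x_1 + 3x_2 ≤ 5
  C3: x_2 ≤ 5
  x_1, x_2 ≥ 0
min z = -9x_1 - 9x_2

s.t.
  x_1 + s1 = 12
  x_1 + 3x_2 + s2 = 5
  x_2 + s3 = 5
  x_1, x_2, s1, s2, s3 ≥ 0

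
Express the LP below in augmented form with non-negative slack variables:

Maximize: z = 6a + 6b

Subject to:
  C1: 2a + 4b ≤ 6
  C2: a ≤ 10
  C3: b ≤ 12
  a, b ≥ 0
max z = 6a + 6b

s.t.
  2a + 4b + s1 = 6
  a + s2 = 10
  b + s3 = 12
  a, b, s1, s2, s3 ≥ 0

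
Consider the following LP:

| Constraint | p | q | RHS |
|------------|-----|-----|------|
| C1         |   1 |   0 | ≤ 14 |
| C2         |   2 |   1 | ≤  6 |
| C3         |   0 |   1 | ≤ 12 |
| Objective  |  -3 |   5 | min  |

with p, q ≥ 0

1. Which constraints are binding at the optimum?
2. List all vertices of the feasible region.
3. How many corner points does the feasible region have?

1. C2, q ≥ 0
2. (0, 0), (3, 0), (0, 6)
3. 3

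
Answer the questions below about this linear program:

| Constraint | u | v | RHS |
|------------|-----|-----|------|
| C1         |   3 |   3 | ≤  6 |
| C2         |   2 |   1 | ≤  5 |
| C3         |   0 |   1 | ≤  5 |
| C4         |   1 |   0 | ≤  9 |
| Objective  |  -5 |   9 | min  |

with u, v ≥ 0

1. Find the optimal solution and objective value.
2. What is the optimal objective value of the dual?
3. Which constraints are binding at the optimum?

1. u = 2, v = 0, z = -10
2. -10 (by strong duality, equal to the primal optimum)
3. C1, v ≥ 0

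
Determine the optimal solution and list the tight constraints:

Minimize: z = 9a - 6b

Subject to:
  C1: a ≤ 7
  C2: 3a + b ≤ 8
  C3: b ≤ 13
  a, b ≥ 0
Optimal: a = 0, b = 8
Binding: C2, a ≥ 0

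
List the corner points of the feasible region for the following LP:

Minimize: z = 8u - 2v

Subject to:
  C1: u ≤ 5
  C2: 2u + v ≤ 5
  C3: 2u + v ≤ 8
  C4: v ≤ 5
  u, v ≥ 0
Each vertex is the intersection of two constraint boundaries that also satisfies all remaining constraints:
  u = 0 and v = 0 → (0, 0)
  2u + v = 5 and v = 0 → (2.5, 0)
  2u + v = 5 and v = 5 → (0, 5)

Vertices: (0, 0), (2.5, 0), (0, 5)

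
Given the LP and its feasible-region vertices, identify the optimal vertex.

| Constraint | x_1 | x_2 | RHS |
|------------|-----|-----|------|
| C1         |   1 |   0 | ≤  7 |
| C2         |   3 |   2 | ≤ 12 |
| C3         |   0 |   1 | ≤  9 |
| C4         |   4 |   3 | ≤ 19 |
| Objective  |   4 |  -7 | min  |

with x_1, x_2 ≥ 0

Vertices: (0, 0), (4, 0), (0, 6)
Evaluating z = 4x_1 - 7x_2 at each vertex:
  (0, 0): z = 0
  (4, 0): z = 16
  (0, 6): z = -42

The smallest value is z = -42, attained at (0, 6).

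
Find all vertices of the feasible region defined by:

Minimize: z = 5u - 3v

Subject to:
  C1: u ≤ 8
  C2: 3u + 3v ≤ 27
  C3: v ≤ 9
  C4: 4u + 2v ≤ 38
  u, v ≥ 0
Each vertex is the intersection of two constraint boundaries that also satisfies all remaining constraints:
  u = 0 and v = 0 → (0, 0)
  u = 8 and v = 0 → (8, 0)
  u = 8 and 3u + 3v = 27 → (8, 1)
  3u + 3v = 27 and v = 9 → (0, 9)

Vertices: (0, 0), (8, 0), (8, 1), (0, 9)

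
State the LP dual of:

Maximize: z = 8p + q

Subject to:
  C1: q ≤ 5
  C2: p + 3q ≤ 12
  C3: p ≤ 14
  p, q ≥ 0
Minimize: z = 5y1 + 12y2 + 14y3

Subject to:
  C1: -y2 - y3 ≤ -8
  C2: -y1 - 3y2 ≤ -1
  y1, y2, y3 ≥ 0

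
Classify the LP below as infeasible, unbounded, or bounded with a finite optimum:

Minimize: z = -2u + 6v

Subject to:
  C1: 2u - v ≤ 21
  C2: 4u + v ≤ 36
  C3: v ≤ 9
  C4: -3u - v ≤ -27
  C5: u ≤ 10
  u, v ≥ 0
The point (9, 0) satisfies every constraint, so the LP is feasible; the constraints give u ≤ 10 and v ≤ 9, which with u, v ≥ 0 keep the feasible region inside a bounded box. A feasible, bounded LP attains a finite optimum at a vertex.

Evaluating z = -2u + 6v at each vertex:
  (9, 0): z = -18
  (6.75, 9): z = 40.5
  (6, 9): z = 42

Bounded optimum: z* = -18 at (9, 0).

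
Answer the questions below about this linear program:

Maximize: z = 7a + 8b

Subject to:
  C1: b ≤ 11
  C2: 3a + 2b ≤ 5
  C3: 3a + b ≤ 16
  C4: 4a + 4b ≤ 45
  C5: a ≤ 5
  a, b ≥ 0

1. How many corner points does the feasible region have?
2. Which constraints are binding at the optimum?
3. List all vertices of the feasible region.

1. 3
2. C2, a ≥ 0
3. (0, 0), (1.667, 0), (0, 2.5)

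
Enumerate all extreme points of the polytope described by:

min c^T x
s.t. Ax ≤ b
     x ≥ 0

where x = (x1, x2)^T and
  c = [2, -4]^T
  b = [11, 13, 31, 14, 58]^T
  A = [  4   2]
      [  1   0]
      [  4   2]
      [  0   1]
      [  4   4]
Each vertex is the intersection of two constraint boundaries that also satisfies all remaining constraints:
  x1 = 0 and x2 = 0 → (0, 0)
  4x1 + 2x2 = 11 and x2 = 0 → (2.75, 0)
  4x1 + 2x2 = 11 and x1 = 0 → (0, 5.5)

Vertices: (0, 0), (2.75, 0), (0, 5.5)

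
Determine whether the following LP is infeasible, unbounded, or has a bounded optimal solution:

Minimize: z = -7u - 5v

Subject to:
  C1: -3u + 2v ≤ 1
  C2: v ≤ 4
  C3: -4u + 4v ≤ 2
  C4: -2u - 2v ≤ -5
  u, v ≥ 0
Feasible point: (2, 1) satisfies every constraint, so the LP is feasible.
Direction d = (1, 0): for each constraint row a, a·d ≤ 0 —
  (-3)(1) + (2)(0) = -3 ≤ 0
  (0)(1) + (1)(0) = 0 ≤ 0
  (-4)(1) + (4)(0) = -4 ≤ 0
  (-2)(1) + (-2)(0) = -2 ≤ 0
and d ≥ 0, so (2, 1) + t·d stays feasible for every t ≥ 0. Along this ray z = -7u - 5v changes by -7 per unit t, so z → −∞.

Unbounded: there is a feasible ray along which z → −∞.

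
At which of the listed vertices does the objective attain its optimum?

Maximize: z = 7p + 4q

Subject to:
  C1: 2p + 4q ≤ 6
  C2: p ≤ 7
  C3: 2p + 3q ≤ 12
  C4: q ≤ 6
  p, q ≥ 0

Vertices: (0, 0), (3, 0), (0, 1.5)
Evaluating z = 7p + 4q at each vertex:
  (0, 0): z = 0
  (3, 0): z = 21
  (0, 1.5): z = 6

The largest value is z = 21, attained at (3, 0).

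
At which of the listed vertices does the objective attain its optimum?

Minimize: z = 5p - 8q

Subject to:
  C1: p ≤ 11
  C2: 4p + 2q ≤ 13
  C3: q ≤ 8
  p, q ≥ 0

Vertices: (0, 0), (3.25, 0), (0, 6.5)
Evaluating z = 5p - 8q at each vertex:
  (0, 0): z = 0
  (3.25, 0): z = 16.25
  (0, 6.5): z = -52

The smallest value is z = -52, attained at (0, 6.5).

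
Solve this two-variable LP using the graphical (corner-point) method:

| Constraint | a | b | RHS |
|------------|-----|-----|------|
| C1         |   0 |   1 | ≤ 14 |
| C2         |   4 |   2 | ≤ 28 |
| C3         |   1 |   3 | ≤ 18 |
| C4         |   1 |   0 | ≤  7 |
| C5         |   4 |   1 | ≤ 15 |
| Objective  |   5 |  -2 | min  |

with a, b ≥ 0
a = 0, b = 6, z = -12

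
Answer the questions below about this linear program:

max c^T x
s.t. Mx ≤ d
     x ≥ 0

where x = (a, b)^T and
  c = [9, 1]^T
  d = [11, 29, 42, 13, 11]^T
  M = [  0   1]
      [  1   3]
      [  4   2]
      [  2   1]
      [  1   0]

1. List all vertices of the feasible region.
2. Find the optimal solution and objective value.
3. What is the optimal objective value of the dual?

1. (0, 0), (6.5, 0), (2, 9), (0, 9.667)
2. a = 6.5, b = 0, z = 58.5
3. 58.5 (by strong duality, equal to the primal optimum)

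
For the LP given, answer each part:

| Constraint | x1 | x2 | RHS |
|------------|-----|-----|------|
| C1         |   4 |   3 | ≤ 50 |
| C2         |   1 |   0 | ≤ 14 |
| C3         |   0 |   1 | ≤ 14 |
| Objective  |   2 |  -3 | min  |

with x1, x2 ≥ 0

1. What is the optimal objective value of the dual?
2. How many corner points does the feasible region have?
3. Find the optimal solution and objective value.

1. -42 (by strong duality, equal to the primal optimum)
2. 4
3. x1 = 0, x2 = 14, z = -42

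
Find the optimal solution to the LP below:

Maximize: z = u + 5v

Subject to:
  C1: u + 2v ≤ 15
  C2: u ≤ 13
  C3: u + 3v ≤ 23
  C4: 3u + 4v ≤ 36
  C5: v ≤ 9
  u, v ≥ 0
Each vertex is the intersection of two constraint boundaries that also satisfies all remaining constraints:
  u = 0 and v = 0 → (0, 0)
  3u + 4v = 36 and v = 0 → (12, 0)
  u + 2v = 15 and 3u + 4v = 36 → (6, 4.5)
  u + 2v = 15 and u = 0 → (0, 7.5)

Evaluating z = u + 5v at each vertex:
  (0, 0): z = 0
  (12, 0): z = 12
  (6, 4.5): z = 28.5
  (0, 7.5): z = 37.5

The maximum is at (0, 7.5) with z = 37.5.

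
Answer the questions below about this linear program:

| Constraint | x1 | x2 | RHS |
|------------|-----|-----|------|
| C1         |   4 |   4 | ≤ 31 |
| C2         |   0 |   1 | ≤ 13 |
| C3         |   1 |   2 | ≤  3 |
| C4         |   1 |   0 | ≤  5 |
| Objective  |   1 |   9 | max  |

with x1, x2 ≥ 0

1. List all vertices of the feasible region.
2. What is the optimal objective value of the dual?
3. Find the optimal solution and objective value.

1. (0, 0), (3, 0), (0, 1.5)
2. 13.5 (by strong duality, equal to the primal optimum)
3. x1 = 0, x2 = 1.5, z = 13.5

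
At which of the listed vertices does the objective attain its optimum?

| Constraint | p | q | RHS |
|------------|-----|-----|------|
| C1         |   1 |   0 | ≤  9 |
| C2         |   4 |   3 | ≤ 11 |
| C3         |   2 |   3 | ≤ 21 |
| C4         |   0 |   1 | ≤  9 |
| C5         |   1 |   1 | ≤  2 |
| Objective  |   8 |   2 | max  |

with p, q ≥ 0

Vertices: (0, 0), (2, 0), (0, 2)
Evaluating z = 8p + 2q at each vertex:
  (0, 0): z = 0
  (2, 0): z = 16
  (0, 2): z = 4

The largest value is z = 16, attained at (2, 0).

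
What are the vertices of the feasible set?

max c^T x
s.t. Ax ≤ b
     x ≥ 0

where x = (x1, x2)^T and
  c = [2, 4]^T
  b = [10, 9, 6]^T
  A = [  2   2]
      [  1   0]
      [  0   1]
Each vertex is the intersection of two constraint boundaries that also satisfies all remaining constraints:
  x1 = 0 and x2 = 0 → (0, 0)
  2x1 + 2x2 = 10 and x2 = 0 → (5, 0)
  2x1 + 2x2 = 10 and x1 = 0 → (0, 5)

Vertices: (0, 0), (5, 0), (0, 5)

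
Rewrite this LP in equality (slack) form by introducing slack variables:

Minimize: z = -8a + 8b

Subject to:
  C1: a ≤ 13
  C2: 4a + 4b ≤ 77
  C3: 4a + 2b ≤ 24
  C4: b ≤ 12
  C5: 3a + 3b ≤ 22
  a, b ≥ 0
min z = -8a + 8b

s.t.
  a + s1 = 13
  4a + 4b + s2 = 77
  4a + 2b + s3 = 24
  b + s4 = 12
  3a + 3b + s5 = 22
  a, b, s1, s2, s3, s4, s5 ≥ 0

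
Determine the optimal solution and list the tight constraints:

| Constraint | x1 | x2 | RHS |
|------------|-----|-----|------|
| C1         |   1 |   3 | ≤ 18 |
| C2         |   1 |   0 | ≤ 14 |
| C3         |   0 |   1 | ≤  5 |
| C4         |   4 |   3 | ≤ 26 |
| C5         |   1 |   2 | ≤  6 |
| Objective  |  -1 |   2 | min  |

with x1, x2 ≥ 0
Optimal: x1 = 6, x2 = 0
Binding: C5, x2 ≥ 0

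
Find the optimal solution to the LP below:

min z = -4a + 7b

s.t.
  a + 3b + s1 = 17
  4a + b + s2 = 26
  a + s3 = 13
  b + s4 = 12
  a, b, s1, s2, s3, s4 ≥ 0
Each vertex is the intersection of two constraint boundaries that also satisfies all remaining constraints:
  a = 0 and b = 0 → (0, 0)
  4a + b = 26 and b = 0 → (6.5, 0)
  a + 3b = 17 and 4a + b = 26 → (5.545, 3.818)
  a + 3b = 17 and a = 0 → (0, 5.667)

Evaluating z = -4a + 7b at each vertex:
  (0, 0): z = 0
  (6.5, 0): z = -26
  (5.545, 3.818): z = 4.545
  (0, 5.667): z = 39.67

The minimum is at (6.5, 0) with z = -26.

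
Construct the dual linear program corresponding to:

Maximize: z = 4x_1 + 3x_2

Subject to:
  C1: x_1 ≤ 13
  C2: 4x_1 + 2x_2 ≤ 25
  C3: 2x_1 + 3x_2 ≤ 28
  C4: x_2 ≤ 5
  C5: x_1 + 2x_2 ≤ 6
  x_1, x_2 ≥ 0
Minimize: z = 13y1 + 25y2 + 28y3 + 5y4 + 6y5

Subject to:
  C1: -y1 - 4y2 - 2y3 - y5 ≤ -4
  C2: -2y2 - 3y3 - y4 - 2y5 ≤ -3
  y1, y2, y3, y4, y5 ≥ 0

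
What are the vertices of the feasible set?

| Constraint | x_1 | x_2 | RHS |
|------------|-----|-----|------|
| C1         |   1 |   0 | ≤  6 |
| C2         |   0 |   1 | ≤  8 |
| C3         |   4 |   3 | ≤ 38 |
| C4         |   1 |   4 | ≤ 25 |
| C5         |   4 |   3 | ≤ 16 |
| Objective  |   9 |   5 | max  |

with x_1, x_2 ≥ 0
Each vertex is the intersection of two constraint boundaries that also satisfies all remaining constraints:
  x_1 = 0 and x_2 = 0 → (0, 0)
  4x_1 + 3x_2 = 16 and x_2 = 0 → (4, 0)
  4x_1 + 3x_2 = 16 and x_1 = 0 → (0, 5.333)

Vertices: (0, 0), (4, 0), (0, 5.333)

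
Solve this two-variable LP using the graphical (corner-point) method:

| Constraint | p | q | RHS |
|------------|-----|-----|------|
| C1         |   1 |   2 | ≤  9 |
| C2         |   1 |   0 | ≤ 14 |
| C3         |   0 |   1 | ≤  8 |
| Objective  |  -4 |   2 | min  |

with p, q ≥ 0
Each vertex is the intersection of two constraint boundaries that also satisfies all remaining constraints:
  p = 0 and q = 0 → (0, 0)
  p + 2q = 9 and q = 0 → (9, 0)
  p + 2q = 9 and p = 0 → (0, 4.5)

Evaluating z = -4p + 2q at each vertex:
  (0, 0): z = 0
  (9, 0): z = -36
  (0, 4.5): z = 9

The minimum is at (9, 0) with z = -36.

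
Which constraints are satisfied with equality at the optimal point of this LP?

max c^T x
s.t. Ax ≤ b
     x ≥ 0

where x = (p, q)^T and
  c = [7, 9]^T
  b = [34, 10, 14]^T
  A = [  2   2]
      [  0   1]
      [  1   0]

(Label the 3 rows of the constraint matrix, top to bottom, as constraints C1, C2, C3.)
Optimal: p = 7, q = 10
Binding: C1, C2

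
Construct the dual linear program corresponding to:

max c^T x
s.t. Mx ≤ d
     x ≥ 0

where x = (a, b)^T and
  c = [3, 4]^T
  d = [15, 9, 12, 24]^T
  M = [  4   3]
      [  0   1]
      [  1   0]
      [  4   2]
Minimize: z = 15y1 + 9y2 + 12y3 + 24y4

Subject to:
  C1: -4y1 - y3 - 4y4 ≤ -3
  C2: -3y1 - y2 - 2y4 ≤ -4
  y1, y2, y3, y4 ≥ 0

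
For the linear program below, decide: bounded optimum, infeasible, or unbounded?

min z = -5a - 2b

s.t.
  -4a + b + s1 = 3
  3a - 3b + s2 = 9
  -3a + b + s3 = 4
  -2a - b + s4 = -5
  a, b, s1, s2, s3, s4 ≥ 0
Feasible point: (2, 1) satisfies every constraint, so the LP is feasible.
Direction d = (1, 1): for each constraint row a, a·d ≤ 0 —
  (-4)(1) + (1)(1) = -3 ≤ 0
  (3)(1) + (-3)(1) = 0 ≤ 0
  (-3)(1) + (1)(1) = -2 ≤ 0
  (-2)(1) + (-1)(1) = -3 ≤ 0
and d ≥ 0, so (2, 1) + t·d stays feasible for every t ≥ 0. Along this ray z = -5a - 2b changes by -7 per unit t, so z → −∞.

Unbounded — the objective can decrease without bound over the feasible region.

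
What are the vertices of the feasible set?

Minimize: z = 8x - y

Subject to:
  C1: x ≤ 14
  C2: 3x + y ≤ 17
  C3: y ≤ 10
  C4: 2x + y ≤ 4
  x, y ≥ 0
Each vertex is the intersection of two constraint boundaries that also satisfies all remaining constraints:
  x = 0 and y = 0 → (0, 0)
  2x + y = 4 and y = 0 → (2, 0)
  2x + y = 4 and x = 0 → (0, 4)

Vertices: (0, 0), (2, 0), (0, 4)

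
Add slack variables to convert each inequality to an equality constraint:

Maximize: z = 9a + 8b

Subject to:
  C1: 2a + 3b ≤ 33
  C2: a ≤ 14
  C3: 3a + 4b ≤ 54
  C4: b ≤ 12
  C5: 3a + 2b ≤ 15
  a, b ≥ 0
max z = 9a + 8b

s.t.
  2a + 3b + s1 = 33
  a + s2 = 14
  3a + 4b + s3 = 54
  b + s4 = 12
  3a + 2b + s5 = 15
  a, b, s1, s2, s3, s4, s5 ≥ 0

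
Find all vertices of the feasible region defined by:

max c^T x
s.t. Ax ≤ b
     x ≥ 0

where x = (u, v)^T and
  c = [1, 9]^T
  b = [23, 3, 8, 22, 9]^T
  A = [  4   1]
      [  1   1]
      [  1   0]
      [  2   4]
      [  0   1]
Each vertex is the intersection of two constraint boundaries that also satisfies all remaining constraints:
  u = 0 and v = 0 → (0, 0)
  u + v = 3 and v = 0 → (3, 0)
  u + v = 3 and u = 0 → (0, 3)

Vertices: (0, 0), (3, 0), (0, 3)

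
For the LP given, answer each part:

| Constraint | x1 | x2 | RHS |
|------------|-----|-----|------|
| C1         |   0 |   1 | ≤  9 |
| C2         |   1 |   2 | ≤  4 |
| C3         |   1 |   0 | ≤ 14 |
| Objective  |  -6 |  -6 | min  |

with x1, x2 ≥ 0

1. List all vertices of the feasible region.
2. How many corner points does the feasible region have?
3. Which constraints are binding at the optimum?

1. (0, 0), (4, 0), (0, 2)
2. 3
3. C2, x2 ≥ 0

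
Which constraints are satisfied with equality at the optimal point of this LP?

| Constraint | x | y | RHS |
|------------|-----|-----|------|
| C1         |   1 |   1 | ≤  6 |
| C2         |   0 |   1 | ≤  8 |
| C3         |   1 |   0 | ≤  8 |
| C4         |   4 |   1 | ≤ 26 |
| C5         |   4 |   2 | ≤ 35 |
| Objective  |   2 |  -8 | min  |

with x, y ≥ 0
Optimal: x = 0, y = 6
Binding: C1, x ≥ 0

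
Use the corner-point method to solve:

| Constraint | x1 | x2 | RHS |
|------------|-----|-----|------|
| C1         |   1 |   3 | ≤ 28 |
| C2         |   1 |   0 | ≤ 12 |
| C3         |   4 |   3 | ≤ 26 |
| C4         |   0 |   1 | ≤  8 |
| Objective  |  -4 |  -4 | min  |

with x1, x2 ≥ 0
x1 = 0.5, x2 = 8, z = -34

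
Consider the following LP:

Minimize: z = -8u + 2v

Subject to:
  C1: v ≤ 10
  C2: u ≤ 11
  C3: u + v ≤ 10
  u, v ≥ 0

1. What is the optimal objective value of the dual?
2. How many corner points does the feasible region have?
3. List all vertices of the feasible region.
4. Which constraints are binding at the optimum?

1. -80 (by strong duality, equal to the primal optimum)
2. 3
3. (0, 0), (10, 0), (0, 10)
4. C3, v ≥ 0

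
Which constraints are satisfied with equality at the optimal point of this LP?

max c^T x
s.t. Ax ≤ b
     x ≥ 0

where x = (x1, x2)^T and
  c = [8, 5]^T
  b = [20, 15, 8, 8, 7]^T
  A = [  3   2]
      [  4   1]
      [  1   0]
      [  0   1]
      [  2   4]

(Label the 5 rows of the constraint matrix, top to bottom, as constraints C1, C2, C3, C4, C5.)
Optimal: x1 = 3.5, x2 = 0
Slack at optimum:
  C1: slack = 9.5
  C2: slack = 1
  C3: slack = 4.5
  C4: slack = 8
  C5: slack = 0 (binding)
  x1 ≥ 0: x1 = 3.5
  x2 ≥ 0: x2 = 0 (binding)
Binding constraints: C5, x2 ≥ 0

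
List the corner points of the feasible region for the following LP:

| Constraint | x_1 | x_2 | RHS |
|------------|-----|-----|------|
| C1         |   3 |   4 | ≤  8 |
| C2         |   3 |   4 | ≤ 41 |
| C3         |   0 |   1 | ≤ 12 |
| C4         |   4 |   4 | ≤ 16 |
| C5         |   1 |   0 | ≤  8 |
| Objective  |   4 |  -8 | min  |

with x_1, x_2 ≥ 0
Each vertex is the intersection of two constraint boundaries that also satisfies all remaining constraints:
  x_1 = 0 and x_2 = 0 → (0, 0)
  3x_1 + 4x_2 = 8 and x_2 = 0 → (2.667, 0)
  3x_1 + 4x_2 = 8 and x_1 = 0 → (0, 2)

Vertices: (0, 0), (2.667, 0), (0, 2)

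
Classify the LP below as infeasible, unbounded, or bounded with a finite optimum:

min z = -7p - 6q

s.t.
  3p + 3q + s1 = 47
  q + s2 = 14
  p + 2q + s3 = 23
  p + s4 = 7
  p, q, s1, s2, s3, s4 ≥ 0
The point (7, 8) satisfies every constraint, so the LP is feasible; the constraints give p ≤ 7 and q ≤ 14, which with p, q ≥ 0 keep the feasible region inside a bounded box. A feasible, bounded LP attains a finite optimum at a vertex.

Evaluating z = -7p - 6q at each vertex:
  (0, 0): z = 0
  (7, 0): z = -49
  (7, 8): z = -97
  (0, 11.5): z = -69

Feasible with finite optimum z* = -97 at (7, 8).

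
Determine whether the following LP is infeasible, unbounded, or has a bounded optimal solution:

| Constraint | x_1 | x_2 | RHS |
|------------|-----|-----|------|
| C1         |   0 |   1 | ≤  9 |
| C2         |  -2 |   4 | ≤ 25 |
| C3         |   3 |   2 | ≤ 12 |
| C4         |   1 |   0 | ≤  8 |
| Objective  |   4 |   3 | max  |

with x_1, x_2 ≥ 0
The point (0, 6) satisfies every constraint, so the LP is feasible; the constraints give x_1 ≤ 8 and x_2 ≤ 9, which with x_1, x_2 ≥ 0 keep the feasible region inside a bounded box. A feasible, bounded LP attains a finite optimum at a vertex.

Bounded optimum: z* = 18 at (0, 6).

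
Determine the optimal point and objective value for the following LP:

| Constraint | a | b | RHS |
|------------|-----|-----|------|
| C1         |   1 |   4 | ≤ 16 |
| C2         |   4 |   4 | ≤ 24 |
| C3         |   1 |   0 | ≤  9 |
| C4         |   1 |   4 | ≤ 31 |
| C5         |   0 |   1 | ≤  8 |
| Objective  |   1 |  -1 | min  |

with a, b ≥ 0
Each vertex is the intersection of two constraint boundaries that also satisfies all remaining constraints:
  a = 0 and b = 0 → (0, 0)
  4a + 4b = 24 and b = 0 → (6, 0)
  a + 4b = 16 and 4a + 4b = 24 → (2.667, 3.333)
  a + 4b = 16 and a = 0 → (0, 4)

Evaluating z = a - b at each vertex:
  (0, 0): z = 0
  (6, 0): z = 6
  (2.667, 3.333): z = -0.6667
  (0, 4): z = -4

The minimum is at (0, 4) with z = -4.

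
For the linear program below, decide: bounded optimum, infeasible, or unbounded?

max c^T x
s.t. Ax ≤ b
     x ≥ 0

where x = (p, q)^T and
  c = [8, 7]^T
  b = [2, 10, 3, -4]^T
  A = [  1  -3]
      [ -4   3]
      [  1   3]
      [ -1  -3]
One constraint requires p + 3q ≤ 3, while the constraint -p - 3q ≤ -4 is equivalent to p + 3q ≥ 4. Together they would need 4 ≤ p + 3q ≤ 3, which is impossible since 4 > 3. No point satisfies all constraints.

The feasible region is empty; the LP is infeasible.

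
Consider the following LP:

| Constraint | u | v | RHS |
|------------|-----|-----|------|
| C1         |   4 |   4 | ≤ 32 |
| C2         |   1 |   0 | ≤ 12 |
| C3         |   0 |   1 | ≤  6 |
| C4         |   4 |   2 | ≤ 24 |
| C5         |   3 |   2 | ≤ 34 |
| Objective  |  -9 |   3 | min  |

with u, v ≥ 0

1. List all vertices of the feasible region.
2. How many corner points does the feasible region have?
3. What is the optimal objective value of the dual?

1. (0, 0), (6, 0), (4, 4), (2, 6), (0, 6)
2. 5
3. -54 (by strong duality, equal to the primal optimum)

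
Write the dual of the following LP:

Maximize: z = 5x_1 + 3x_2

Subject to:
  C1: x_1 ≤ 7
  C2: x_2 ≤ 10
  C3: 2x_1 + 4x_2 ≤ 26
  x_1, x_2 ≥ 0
Minimize: z = 7y1 + 10y2 + 26y3

Subject to:
  C1: -y1 - 2y3 ≤ -5
  C2: -y2 - 4y3 ≤ -3
  y1, y2, y3 ≥ 0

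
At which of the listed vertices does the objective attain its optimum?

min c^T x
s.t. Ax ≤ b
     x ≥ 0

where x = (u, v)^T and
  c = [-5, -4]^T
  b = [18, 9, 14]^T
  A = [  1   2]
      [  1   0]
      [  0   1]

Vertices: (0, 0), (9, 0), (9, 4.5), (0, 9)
(9, 4.5) with z = -63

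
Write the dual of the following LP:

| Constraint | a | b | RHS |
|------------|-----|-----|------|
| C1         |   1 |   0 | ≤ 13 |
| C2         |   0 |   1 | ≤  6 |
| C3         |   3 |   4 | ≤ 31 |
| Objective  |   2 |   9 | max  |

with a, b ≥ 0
Minimize: z = 13y1 + 6y2 + 31y3

Subject to:
  C1: -y1 - 3y3 ≤ -2
  C2: -y2 - 4y3 ≤ -9
  y1, y2, y3 ≥ 0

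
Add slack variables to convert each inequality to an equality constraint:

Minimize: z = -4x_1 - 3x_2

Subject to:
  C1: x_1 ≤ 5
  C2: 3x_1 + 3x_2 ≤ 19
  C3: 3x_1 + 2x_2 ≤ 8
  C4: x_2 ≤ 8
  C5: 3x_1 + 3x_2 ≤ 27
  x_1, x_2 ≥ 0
min z = -4x_1 - 3x_2

s.t.
  x_1 + s1 = 5
  3x_1 + 3x_2 + s2 = 19
  3x_1 + 2x_2 + s3 = 8
  x_2 + s4 = 8
  3x_1 + 3x_2 + s5 = 27
  x_1, x_2, s1, s2, s3, s4, s5 ≥ 0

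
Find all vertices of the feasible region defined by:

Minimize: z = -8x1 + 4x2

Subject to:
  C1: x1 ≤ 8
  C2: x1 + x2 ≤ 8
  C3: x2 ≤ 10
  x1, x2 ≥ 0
Each vertex is the intersection of two constraint boundaries that also satisfies all remaining constraints:
  x1 = 0 and x2 = 0 → (0, 0)
  x1 = 8 and x1 + x2 = 8 → (8, 0)
  x1 + x2 = 8 and x1 = 0 → (0, 8)

Vertices: (0, 0), (8, 0), (0, 8)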